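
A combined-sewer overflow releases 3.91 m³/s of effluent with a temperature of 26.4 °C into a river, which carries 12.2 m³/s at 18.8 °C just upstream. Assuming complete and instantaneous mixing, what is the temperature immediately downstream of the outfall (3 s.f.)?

20.6 °C

Flow-weighted mixing: C = (Q_r C_r + Q_w C_w)/(Q_r + Q_w)
= (12.2×18.8 + 3.91×26.4)/(12.2 + 3.91) = 332.6/16.11 = 20.64 °C.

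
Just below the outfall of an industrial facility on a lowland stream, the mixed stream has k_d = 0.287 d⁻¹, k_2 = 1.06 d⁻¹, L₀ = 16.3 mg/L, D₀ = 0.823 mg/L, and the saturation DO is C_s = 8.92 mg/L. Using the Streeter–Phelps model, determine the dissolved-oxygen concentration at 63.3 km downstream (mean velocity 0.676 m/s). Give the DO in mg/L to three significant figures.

Travel time t = x/v = 63.3 km / (0.676 m/s) = 63300 m / 0.676 m/s = 93640 s = 1.084 d.
k_d L₀/(k_2−k_d) = 0.287×16.3/(1.06−0.287) = 4.678/0.7730 = 6.052 mg/L.
e^(−k_d t) = e^(−0.287×1.084) = 0.7327; e^(−k_2 t) = e^(−1.06×1.084) = 0.3170.
D = 6.052 × (0.7327 − 0.3170) + 0.823 × 0.3170 = 2.516 + 0.2609 = 2.776 mg/L.
DO = C_s − D = 8.92 − 2.776 = 6.144 mg/L.

DO ≈ 6.14 mg/L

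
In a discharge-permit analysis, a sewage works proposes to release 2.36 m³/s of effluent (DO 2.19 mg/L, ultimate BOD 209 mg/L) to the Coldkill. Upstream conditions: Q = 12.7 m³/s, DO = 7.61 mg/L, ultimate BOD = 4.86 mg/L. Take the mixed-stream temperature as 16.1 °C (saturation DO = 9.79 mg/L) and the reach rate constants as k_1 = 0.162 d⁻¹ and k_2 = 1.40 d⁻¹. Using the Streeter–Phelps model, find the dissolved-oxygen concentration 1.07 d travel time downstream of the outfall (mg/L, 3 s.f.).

DO ≈ 6.14 mg/L

Mixed DO = (12.7×7.61 + 2.36×2.19)/(12.7+2.36) = 101.8/15.06 = 6.761 mg/L.
Mixed L₀ = (12.7×4.86 + 2.36×209)/(15.06) = 555.0/15.06 = 36.85 mg/L.
Initial deficit D₀ = C_s − DO₀ = 9.79 − 6.761 = 3.029 mg/L.
D(1.07) = [0.162×36.85/(1.40−0.162)](e^(−0.162×1.07) − e^(−1.40×1.07)) + 3.029 e^(−1.40×1.07)
= 4.822 × (0.8409 − 0.2236) + 3.029 × 0.2236 = 3.654 mg/L.
DO = 9.79 − 3.654 = 6.136 mg/L.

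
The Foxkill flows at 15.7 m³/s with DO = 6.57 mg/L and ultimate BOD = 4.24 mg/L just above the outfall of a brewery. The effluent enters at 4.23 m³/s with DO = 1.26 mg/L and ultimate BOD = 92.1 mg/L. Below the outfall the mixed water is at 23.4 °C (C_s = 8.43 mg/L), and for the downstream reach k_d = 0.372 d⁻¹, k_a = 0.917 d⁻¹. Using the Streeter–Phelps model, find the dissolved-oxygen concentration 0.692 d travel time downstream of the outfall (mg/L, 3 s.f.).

DO ≈ 3.05 mg/L

Mixed DO = (15.7×6.57 + 4.23×1.26)/(15.7+4.23) = 108.5/19.93 = 5.443 mg/L.
Mixed L₀ = (15.7×4.24 + 4.23×92.1)/(19.93) = 456.2/19.93 = 22.89 mg/L.
Initial deficit D₀ = C_s − DO₀ = 8.43 − 5.443 = 2.987 mg/L.
D(0.692) = [0.372×22.89/(0.917−0.372)](e^(−0.372×0.692) − e^(−0.917×0.692)) + 2.987 e^(−0.917×0.692)
= 15.62 × (0.7730 − 0.5302) + 2.987 × 0.5302 = 5.378 mg/L.
DO = 8.43 − 5.378 = 3.052 mg/L.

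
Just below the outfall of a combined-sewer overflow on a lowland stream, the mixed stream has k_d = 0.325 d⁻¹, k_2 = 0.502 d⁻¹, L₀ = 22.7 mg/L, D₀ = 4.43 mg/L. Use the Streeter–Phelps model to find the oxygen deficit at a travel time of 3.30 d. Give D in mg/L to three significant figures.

k_d L₀/(k_2−k_d) = 0.325×22.7/(0.502−0.325) = 7.378/0.1770 = 41.68 mg/L.
e^(−k_d t) = e^(−0.325×3.300) = 0.3422; e^(−k_2 t) = e^(−0.502×3.300) = 0.1908.
D = 41.68 × (0.3422 − 0.1908) + 4.43 × 0.1908 = 6.309 + 0.8452 = 7.154 mg/L.

D ≈ 7.15 mg/L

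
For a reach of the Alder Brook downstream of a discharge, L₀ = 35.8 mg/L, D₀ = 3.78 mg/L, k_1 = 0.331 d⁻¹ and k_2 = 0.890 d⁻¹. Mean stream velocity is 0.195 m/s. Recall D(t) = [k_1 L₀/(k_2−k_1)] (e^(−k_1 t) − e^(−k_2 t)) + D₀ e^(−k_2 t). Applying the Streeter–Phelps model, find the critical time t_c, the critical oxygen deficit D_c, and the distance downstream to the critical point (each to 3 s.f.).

t_c ≈ 1.42 d; D_c ≈ 8.33 mg/L; x_c ≈ 23.9 km

t_c = [1/(k_2−k_1)] ln[(k_2/k_1)(1 − D₀(k_2−k_1)/(k_1 L₀))]
= [1/(0.890−0.331)] ln[(0.890/0.331)(1 − 3.78×0.5590/(0.331×35.8))]
= (1/0.5590) ln[2.689 × 0.8217] = 1.789 × ln(2.209) = 1.789 × 0.7927 = 1.418 d.
D_c = (k_1/k_2) L₀ e^(−k_1 t_c) = (0.331/0.890) × 35.8 × e^(−0.331×1.418) = 0.3719 × 35.8 × 0.6254 = 8.327 mg/L.
x_c = v t_c = 0.195 m/s × 1.418 d × 86400 s/d = 23890 m ≈ 23.9 km.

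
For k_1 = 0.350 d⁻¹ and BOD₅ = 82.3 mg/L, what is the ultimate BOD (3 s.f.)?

BOD₅ = L₀(1 − e^(−5k_1)) ⇒ L₀ = BOD₅ / (1 − e^(−5×0.350))
= 82.3 / (1 − 0.1738) = 82.3 / 0.8262 = 99.61 mg/L.

L₀ ≈ 99.6 mg/L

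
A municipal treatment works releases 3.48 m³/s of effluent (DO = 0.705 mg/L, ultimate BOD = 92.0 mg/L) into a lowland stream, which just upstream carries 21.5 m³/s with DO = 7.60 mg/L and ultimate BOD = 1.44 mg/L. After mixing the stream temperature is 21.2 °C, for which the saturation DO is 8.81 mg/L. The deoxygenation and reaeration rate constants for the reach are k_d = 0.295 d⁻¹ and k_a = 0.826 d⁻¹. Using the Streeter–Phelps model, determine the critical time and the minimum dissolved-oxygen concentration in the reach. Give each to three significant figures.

Mixed DO = (21.5×7.60 + 3.48×0.705)/(21.5+3.48) = 165.9/24.98 = 6.639 mg/L.
Mixed L₀ = (21.5×1.44 + 3.48×92.0)/(24.98) = 351.1/24.98 = 14.06 mg/L.
Initial deficit D₀ = C_s − DO₀ = 8.81 − 6.639 = 2.171 mg/L.
t_c = (1/0.5310) ln[(0.826/0.295)(1 − 2.171×0.5310/(0.295×14.06))] = 1.883 × ln(2.022) = 1.326 d.
D_c = (0.295/0.826) × 14.06 × e^(−0.295×1.326) = 0.3571 × 14.06 × 0.6763 = 3.395 mg/L.
Minimum DO = 8.81 − 3.395 = 5.415 mg/L.

t_c ≈ 1.33 d; minimum DO ≈ 5.41 mg/L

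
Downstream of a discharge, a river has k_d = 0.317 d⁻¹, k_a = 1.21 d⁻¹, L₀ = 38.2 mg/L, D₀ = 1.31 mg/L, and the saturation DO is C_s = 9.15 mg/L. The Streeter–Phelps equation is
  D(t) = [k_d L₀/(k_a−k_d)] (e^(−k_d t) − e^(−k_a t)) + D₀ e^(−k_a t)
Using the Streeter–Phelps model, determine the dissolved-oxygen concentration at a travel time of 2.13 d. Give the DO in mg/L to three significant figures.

DO ≈ 3.18 mg/L

k_d L₀/(k_a−k_d) = 0.317×38.2/(1.21−0.317) = 12.11/0.8930 = 13.56 mg/L.
e^(−k_d t) = e^(−0.317×2.130) = 0.5090; e^(−k_a t) = e^(−1.21×2.130) = 0.07598.
D = 13.56 × (0.5090 − 0.07598) + 1.31 × 0.07598 = 5.873 + 0.09953 = 5.972 mg/L.
DO = C_s − D = 9.15 − 5.972 = 3.178 mg/L.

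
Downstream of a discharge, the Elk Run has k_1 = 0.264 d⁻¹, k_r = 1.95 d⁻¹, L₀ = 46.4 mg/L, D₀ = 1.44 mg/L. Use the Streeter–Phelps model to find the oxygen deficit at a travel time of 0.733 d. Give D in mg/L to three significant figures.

k_1 L₀/(k_r−k_1) = 0.264×46.4/(1.95−0.264) = 12.25/1.686 = 7.265 mg/L.
e^(−k_1 t) = e^(−0.264×0.7330) = 0.8241; e^(−k_r t) = e^(−1.95×0.7330) = 0.2395.
D = 7.265 × (0.8241 − 0.2395) + 1.44 × 0.2395 = 4.247 + 0.3448 = 4.592 mg/L.

D ≈ 4.59 mg/L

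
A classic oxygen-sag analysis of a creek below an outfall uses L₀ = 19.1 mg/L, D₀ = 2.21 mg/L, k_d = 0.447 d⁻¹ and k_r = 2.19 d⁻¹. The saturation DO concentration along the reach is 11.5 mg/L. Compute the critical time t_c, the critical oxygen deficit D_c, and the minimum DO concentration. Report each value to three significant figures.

t_c = [1/(k_r−k_d)] ln[(k_r/k_d)(1 − D₀(k_r−k_d)/(k_d L₀))]
= [1/(2.19−0.447)] ln[(2.19/0.447)(1 − 2.21×1.743/(0.447×19.1))]
= (1/1.743) ln[4.899 × 0.5488] = 0.5737 × ln(2.689) = 0.5737 × 0.9891 = 0.5675 d.
D_c = (k_d/k_r) L₀ e^(−k_d t_c) = (0.447/2.19) × 19.1 × e^(−0.447×0.5675) = 0.2041 × 19.1 × 0.7760 = 3.025 mg/L.
Minimum DO = C_s − D_c = 11.5 − 3.025 = 8.475 mg/L.

t_c ≈ 0.567 d; D_c ≈ 3.03 mg/L; min DO ≈ 8.47 mg/L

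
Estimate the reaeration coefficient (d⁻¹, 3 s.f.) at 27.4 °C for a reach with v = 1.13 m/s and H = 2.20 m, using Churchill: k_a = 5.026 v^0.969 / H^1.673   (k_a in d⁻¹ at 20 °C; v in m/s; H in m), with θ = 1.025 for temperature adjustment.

k_a ≈ 1.82 d⁻¹

k_a(20) = 5.026 × 1.13^0.969 / 2.20^1.673 = 5.026 × 1.126 / 3.740 = 1.513 d⁻¹.
k_a(27.4) = 1.513 × 1.025^(27.4−20) = 1.513 × 1.200 = 1.816 d⁻¹.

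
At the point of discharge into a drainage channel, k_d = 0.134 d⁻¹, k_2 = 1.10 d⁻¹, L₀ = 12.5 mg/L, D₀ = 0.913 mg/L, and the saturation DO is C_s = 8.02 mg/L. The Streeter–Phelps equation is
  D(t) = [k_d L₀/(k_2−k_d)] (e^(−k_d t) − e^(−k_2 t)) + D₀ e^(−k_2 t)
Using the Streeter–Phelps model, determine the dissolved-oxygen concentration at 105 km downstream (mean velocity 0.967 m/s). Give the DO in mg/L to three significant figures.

DO ≈ 6.76 mg/L

Travel time t = x/v = 105 km / (0.967 m/s) = 105000 m / 0.967 m/s = 108600 s = 1.257 d.
k_d L₀/(k_2−k_d) = 0.134×12.5/(1.10−0.134) = 1.675/0.9660 = 1.734 mg/L.
e^(−k_d t) = e^(−0.134×1.257) = 0.8450; e^(−k_2 t) = e^(−1.10×1.257) = 0.2510.
D = 1.734 × (0.8450 − 0.2510) + 0.913 × 0.2510 = 1.030 + 0.2291 = 1.259 mg/L.
DO = C_s − D = 8.02 − 1.259 = 6.761 mg/L.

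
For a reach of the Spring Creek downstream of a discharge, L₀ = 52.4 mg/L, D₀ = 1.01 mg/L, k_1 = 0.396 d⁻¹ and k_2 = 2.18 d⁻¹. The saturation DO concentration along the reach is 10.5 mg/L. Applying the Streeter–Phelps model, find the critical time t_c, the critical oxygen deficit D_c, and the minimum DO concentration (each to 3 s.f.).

With k_2/k_1 = 5.505 and 1 − D₀(k_2−k_1)/(k_1 L₀) = 0.9132,
t_c = ln(5.505 × 0.9132) / (2.18 − 0.396) = ln(5.027) / 1.784 = 1.615/1.784 = 0.9052 d.
D_c = (k_1/k_2) L₀ e^(−k_1 t_c) = (0.396/2.18) × 52.4 × e^(−0.396×0.9052) = 0.1817 × 52.4 × 0.6988 = 6.651 mg/L.
Minimum DO = C_s − D_c = 10.5 − 6.651 = 3.849 mg/L.

t_c ≈ 0.905 d; D_c ≈ 6.65 mg/L; min DO ≈ 3.85 mg/L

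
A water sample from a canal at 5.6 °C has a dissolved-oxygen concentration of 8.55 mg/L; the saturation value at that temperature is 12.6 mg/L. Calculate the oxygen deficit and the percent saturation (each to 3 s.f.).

D ≈ 4.05 mg/L; 67.9 % saturation

D = C_s − C = 12.6 − 8.55 = 4.05 mg/L.
% saturation = 8.55/12.6 × 100 = 67.9 %.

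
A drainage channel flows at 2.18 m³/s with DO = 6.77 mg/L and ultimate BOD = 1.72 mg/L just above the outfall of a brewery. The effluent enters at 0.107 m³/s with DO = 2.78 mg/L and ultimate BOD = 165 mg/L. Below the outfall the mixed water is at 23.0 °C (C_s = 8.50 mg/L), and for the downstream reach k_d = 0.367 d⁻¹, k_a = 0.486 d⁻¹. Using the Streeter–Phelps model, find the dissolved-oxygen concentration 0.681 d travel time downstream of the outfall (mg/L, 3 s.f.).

DO ≈ 5.37 mg/L

Mixed DO = (2.18×6.77 + 0.107×2.78)/(2.18+0.107) = 15.06/2.287 = 6.583 mg/L.
Mixed L₀ = (2.18×1.72 + 0.107×165)/(2.287) = 21.40/2.287 = 9.359 mg/L.
Initial deficit D₀ = C_s − DO₀ = 8.50 − 6.583 = 1.917 mg/L.
D(0.681) = [0.367×9.359/(0.486−0.367)](e^(−0.367×0.681) − e^(−0.486×0.681)) + 1.917 e^(−0.486×0.681)
= 28.86 × (0.7789 − 0.7182) + 1.917 × 0.7182 = 3.127 mg/L.
DO = 8.50 − 3.127 = 5.373 mg/L.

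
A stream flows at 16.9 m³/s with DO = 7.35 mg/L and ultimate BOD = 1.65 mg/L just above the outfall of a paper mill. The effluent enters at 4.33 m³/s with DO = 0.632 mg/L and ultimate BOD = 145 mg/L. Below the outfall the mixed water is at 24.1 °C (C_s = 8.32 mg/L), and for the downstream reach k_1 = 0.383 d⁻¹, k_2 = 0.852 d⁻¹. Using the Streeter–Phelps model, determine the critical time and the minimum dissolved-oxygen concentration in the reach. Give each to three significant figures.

t_c ≈ 1.50 d; minimum DO ≈ 0.495 mg/L

Mixed DO = (16.9×7.35 + 4.33×0.632)/(16.9+4.33) = 127.0/21.23 = 5.980 mg/L.
Mixed L₀ = (16.9×1.65 + 4.33×145)/(21.23) = 655.7/21.23 = 30.89 mg/L.
Initial deficit D₀ = C_s − DO₀ = 8.32 − 5.980 = 2.340 mg/L.
t_c = (1/0.4690) ln[(0.852/0.383)(1 − 2.340×0.4690/(0.383×30.89))] = 2.132 × ln(2.018) = 1.497 d.
D_c = (0.383/0.852) × 30.89 × e^(−0.383×1.497) = 0.4495 × 30.89 × 0.5636 = 7.825 mg/L.
Minimum DO = 8.32 − 7.825 = 0.4947 mg/L.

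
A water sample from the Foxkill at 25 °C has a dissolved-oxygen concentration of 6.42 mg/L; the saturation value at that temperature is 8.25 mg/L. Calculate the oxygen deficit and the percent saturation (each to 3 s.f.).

D = C_s − C = 8.25 − 6.42 = 1.83 mg/L.
% saturation = 6.42/8.25 × 100 = 77.8 %.

D ≈ 1.83 mg/L; 77.8 % saturation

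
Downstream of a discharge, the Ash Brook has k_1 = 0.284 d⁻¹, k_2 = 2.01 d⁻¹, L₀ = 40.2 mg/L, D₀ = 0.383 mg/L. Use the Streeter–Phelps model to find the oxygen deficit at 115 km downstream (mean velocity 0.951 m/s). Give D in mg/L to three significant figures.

Travel time t = x/v = 115 km / (0.951 m/s) = 115000 m / 0.951 m/s = 120900 s = 1.400 d.
k_1 L₀/(k_2−k_1) = 0.284×40.2/(2.01−0.284) = 11.42/1.726 = 6.615 mg/L.
e^(−k_1 t) = e^(−0.284×1.400) = 0.6720; e^(−k_2 t) = e^(−2.01×1.400) = 0.06001.
D = 6.615 × (0.6720 − 0.06001) + 0.383 × 0.06001 = 4.048 + 0.02298 = 4.071 mg/L.

D ≈ 4.07 mg/L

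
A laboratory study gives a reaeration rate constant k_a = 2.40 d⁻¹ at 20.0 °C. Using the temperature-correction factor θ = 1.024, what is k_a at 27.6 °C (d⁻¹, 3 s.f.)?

k_a ≈ 2.87 d⁻¹

k_a(T₂) = k_a(T₁) · θ^(T₂−T₁) = 2.40 × 1.024^(27.6−20.0)
= 2.40 × 1.024^7.60 = 2.40 × 1.198 = 2.874 d⁻¹.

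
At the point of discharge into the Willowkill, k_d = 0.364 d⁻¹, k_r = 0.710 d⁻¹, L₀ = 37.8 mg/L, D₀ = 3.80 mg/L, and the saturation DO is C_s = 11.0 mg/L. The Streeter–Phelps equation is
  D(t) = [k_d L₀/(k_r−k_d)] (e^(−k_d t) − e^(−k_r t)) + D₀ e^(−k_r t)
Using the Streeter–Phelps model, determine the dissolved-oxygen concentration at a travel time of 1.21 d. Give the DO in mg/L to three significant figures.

DO ≈ 0.634 mg/L

k_d L₀/(k_r−k_d) = 0.364×37.8/(0.710−0.364) = 13.76/0.3460 = 39.77 mg/L.
e^(−k_d t) = e^(−0.364×1.210) = 0.6438; e^(−k_r t) = e^(−0.710×1.210) = 0.4235.
D = 39.77 × (0.6438 − 0.4235) + 3.80 × 0.4235 = 8.757 + 1.609 = 10.37 mg/L.
DO = C_s − D = 11.0 − 10.37 = 0.6336 mg/L.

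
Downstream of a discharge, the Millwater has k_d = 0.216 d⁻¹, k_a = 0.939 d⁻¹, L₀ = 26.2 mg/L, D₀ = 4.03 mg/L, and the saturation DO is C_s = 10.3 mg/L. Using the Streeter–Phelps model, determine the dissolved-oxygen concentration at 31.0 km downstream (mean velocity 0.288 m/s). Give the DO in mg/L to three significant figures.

DO ≈ 5.50 mg/L

Travel time t = x/v = 31.0 km / (0.288 m/s) = 31000 m / 0.288 m/s = 107600 s = 1.246 d.
k_d L₀/(k_a−k_d) = 0.216×26.2/(0.939−0.216) = 5.659/0.7230 = 7.827 mg/L.
e^(−k_d t) = e^(−0.216×1.246) = 0.7641; e^(−k_a t) = e^(−0.939×1.246) = 0.3104.
D = 7.827 × (0.7641 − 0.3104) + 4.03 × 0.3104 = 3.551 + 1.251 = 4.802 mg/L.
DO = C_s − D = 10.3 − 4.802 = 5.498 mg/L.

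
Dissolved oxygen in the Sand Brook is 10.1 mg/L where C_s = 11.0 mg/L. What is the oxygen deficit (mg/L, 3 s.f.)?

D = C_s − C = 11.0 − 10.1 = 0.900 mg/L.

D ≈ 0.900 mg/L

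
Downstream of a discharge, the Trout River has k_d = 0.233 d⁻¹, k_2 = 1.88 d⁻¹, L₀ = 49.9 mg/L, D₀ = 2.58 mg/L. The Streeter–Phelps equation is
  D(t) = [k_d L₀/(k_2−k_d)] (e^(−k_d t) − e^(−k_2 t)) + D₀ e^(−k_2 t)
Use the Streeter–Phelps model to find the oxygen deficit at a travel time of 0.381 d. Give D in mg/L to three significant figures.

D ≈ 4.27 mg/L

k_d L₀/(k_2−k_d) = 0.233×49.9/(1.88−0.233) = 11.63/1.647 = 7.059 mg/L.
e^(−k_d t) = e^(−0.233×0.3810) = 0.9151; e^(−k_2 t) = e^(−1.88×0.3810) = 0.4886.
D = 7.059 × (0.9151 − 0.4886) + 2.58 × 0.4886 = 3.011 + 1.261 = 4.271 mg/L.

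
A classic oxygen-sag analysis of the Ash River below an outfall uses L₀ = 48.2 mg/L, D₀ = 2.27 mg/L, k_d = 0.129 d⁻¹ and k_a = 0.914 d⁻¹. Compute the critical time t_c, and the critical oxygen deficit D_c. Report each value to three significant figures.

t_c ≈ 2.06 d; D_c ≈ 5.21 mg/L

At the critical point dD/dt = 0, so k_d L₀ e^(−k_d t) = k_a D. Substituting D(t) from the Streeter–Phelps equation and solving for t gives
t_c = ln[(k_a/k_d)(1 − D₀(k_a−k_d)/(k_d L₀))] / (k_a−k_d).
Here k_a−k_d = 0.7850 d⁻¹ and 1 − D₀(k_a−k_d)/(k_d L₀) = 1 − 2.27×0.7850/(0.129×48.2) = 0.7134, so
t_c = ln(7.085 × 0.7134) / 0.7850 = 1.620 / 0.7850 = 2.064 d.
D_c = (k_d/k_a) L₀ e^(−k_d t_c) = (0.129/0.914) × 48.2 × e^(−0.129×2.064) = 0.1411 × 48.2 × 0.7662 = 5.213 mg/L.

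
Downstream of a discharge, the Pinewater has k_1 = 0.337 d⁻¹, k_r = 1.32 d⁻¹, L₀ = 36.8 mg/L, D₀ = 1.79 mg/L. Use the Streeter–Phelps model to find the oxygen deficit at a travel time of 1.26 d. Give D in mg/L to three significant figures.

k_1 L₀/(k_r−k_1) = 0.337×36.8/(1.32−0.337) = 12.40/0.9830 = 12.62 mg/L.
e^(−k_1 t) = e^(−0.337×1.260) = 0.6540; e^(−k_r t) = e^(−1.32×1.260) = 0.1895.
D = 12.62 × (0.6540 − 0.1895) + 1.79 × 0.1895 = 5.860 + 0.3393 = 6.199 mg/L.

D ≈ 6.20 mg/L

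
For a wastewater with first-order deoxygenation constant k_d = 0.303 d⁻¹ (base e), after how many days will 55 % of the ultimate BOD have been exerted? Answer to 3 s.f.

y/L₀ = 1 − e^(−k_d t) = 0.55 ⇒ e^(−k_d t) = 0.450
t = −ln(0.450) / 0.303 = 0.7985 / 0.303 = 2.635 d.

t ≈ 2.64 d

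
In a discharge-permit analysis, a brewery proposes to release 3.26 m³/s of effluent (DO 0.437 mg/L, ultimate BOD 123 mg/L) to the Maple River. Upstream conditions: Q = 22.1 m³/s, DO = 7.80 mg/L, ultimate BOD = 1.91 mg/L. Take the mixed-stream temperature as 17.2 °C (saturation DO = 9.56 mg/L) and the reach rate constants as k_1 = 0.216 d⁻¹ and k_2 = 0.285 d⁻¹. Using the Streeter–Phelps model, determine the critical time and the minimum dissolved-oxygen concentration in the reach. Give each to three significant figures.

t_c ≈ 3.28 d; minimum DO ≈ 3.04 mg/L

Mixed DO = (22.1×7.80 + 3.26×0.437)/(22.1+3.26) = 173.8/25.36 = 6.853 mg/L.
Mixed L₀ = (22.1×1.91 + 3.26×123)/(25.36) = 443.2/25.36 = 17.48 mg/L.
Initial deficit D₀ = C_s − DO₀ = 9.56 − 6.853 = 2.707 mg/L.
t_c = (1/0.06900) ln[(0.285/0.216)(1 − 2.707×0.06900/(0.216×17.48))] = 14.49 × ln(1.254) = 3.282 d.
D_c = (0.216/0.285) × 17.48 × e^(−0.216×3.282) = 0.7579 × 17.48 × 0.4922 = 6.519 mg/L.
Minimum DO = 9.56 − 6.519 = 3.041 mg/L.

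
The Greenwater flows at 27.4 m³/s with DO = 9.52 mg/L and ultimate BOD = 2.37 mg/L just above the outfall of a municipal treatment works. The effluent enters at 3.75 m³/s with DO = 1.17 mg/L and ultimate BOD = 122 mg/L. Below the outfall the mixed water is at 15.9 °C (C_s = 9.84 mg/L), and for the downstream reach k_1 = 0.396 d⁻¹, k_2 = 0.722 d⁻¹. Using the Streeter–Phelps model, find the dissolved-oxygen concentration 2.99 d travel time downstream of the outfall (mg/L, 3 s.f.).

DO ≈ 5.80 mg/L

Mixed DO = (27.4×9.52 + 3.75×1.17)/(27.4+3.75) = 265.2/31.15 = 8.515 mg/L.
Mixed L₀ = (27.4×2.37 + 3.75×122)/(31.15) = 522.4/31.15 = 16.77 mg/L.
Initial deficit D₀ = C_s − DO₀ = 9.84 − 8.515 = 1.325 mg/L.
D(2.99) = [0.396×16.77/(0.722−0.396)](e^(−0.396×2.99) − e^(−0.722×2.99)) + 1.325 e^(−0.722×2.99)
= 20.37 × (0.3060 − 0.1155) + 1.325 × 0.1155 = 4.036 mg/L.
DO = 9.84 − 4.036 = 5.804 mg/L.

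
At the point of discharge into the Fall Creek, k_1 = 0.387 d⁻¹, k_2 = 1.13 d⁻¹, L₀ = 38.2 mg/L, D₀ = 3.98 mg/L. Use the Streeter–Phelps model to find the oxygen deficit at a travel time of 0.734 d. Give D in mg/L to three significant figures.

D ≈ 8.03 mg/L

k_1 L₀/(k_2−k_1) = 0.387×38.2/(1.13−0.387) = 14.78/0.7430 = 19.90 mg/L.
e^(−k_1 t) = e^(−0.387×0.7340) = 0.7527; e^(−k_2 t) = e^(−1.13×0.7340) = 0.4363.
D = 19.90 × (0.7527 − 0.4363) + 3.98 × 0.4363 = 6.296 + 1.736 = 8.032 mg/L.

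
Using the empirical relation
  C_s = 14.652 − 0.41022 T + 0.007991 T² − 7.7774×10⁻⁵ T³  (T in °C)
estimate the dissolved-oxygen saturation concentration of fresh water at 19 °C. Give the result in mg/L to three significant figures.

C_s ≈ 9.21 mg/L

C_s = 14.652 − 0.41022×19 + 0.007991×19² − 7.7774×10⁻⁵×19³ = 9.209 mg/L.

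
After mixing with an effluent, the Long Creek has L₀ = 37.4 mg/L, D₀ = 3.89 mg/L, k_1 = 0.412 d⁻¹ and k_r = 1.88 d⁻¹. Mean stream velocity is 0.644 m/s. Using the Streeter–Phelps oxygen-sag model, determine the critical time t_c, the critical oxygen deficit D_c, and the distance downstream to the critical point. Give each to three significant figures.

At the critical point dD/dt = 0, so k_1 L₀ e^(−k_1 t) = k_r D. Substituting D(t) from the Streeter–Phelps equation and solving for t gives
t_c = ln[(k_r/k_1)(1 − D₀(k_r−k_1)/(k_1 L₀))] / (k_r−k_1).
Here k_r−k_1 = 1.468 d⁻¹ and 1 − D₀(k_r−k_1)/(k_1 L₀) = 1 − 3.89×1.468/(0.412×37.4) = 0.6294, so
t_c = ln(4.563 × 0.6294) / 1.468 = 1.055 / 1.468 = 0.7187 d.
D_c = (k_1/k_r) L₀ e^(−k_1 t_c) = (0.412/1.88) × 37.4 × e^(−0.412×0.7187) = 0.2191 × 37.4 × 0.7437 = 6.096 mg/L.
x_c = v t_c = 0.644 m/s × 0.7187 d × 86400 s/d = 39990 m ≈ 40.0 km.

t_c ≈ 0.719 d; D_c ≈ 6.10 mg/L; x_c ≈ 40.0 km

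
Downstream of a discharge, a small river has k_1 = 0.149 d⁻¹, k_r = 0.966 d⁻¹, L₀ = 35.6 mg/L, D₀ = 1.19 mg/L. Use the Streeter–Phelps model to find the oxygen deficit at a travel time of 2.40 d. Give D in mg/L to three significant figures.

D ≈ 4.02 mg/L

k_1 L₀/(k_r−k_1) = 0.149×35.6/(0.966−0.149) = 5.304/0.8170 = 6.493 mg/L.
e^(−k_1 t) = e^(−0.149×2.400) = 0.6994; e^(−k_r t) = e^(−0.966×2.400) = 0.09843.
D = 6.493 × (0.6994 − 0.09843) + 1.19 × 0.09843 = 3.902 + 0.1171 = 4.019 mg/L.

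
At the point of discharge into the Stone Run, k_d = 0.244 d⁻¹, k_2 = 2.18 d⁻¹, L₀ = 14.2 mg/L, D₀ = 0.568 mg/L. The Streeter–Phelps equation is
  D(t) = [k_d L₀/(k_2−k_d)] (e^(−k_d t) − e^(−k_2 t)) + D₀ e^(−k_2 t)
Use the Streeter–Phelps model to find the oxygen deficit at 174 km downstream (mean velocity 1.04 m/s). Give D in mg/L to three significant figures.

D ≈ 1.10 mg/L

Travel time t = x/v = 174 km / (1.04 m/s) = 174000 m / 1.04 m/s = 167300 s = 1.936 d.
k_d L₀/(k_2−k_d) = 0.244×14.2/(2.18−0.244) = 3.465/1.936 = 1.790 mg/L.
e^(−k_d t) = e^(−0.244×1.936) = 0.6234; e^(−k_2 t) = e^(−2.18×1.936) = 0.01468.
D = 1.790 × (0.6234 − 0.01468) + 0.568 × 0.01468 = 1.089 + 0.008337 = 1.098 mg/L.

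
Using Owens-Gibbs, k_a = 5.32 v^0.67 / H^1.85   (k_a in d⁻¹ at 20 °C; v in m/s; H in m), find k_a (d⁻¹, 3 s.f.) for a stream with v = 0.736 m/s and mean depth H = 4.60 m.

k_a = 5.32 × 0.736^0.67 / 4.60^1.85 = 5.32 × 0.8143 / 16.83 = 0.2574 d⁻¹.

k_a ≈ 0.257 d⁻¹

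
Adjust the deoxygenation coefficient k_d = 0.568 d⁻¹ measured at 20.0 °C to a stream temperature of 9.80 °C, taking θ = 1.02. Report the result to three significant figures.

k_d(T₂) = k_d(T₁) · θ^(T₂−T₁) = 0.568 × 1.02^(9.80−20.0)
= 0.568 × 1.02^-10.2 = 0.568 × 0.8171 = 0.4641 d⁻¹.

k_d ≈ 0.464 d⁻¹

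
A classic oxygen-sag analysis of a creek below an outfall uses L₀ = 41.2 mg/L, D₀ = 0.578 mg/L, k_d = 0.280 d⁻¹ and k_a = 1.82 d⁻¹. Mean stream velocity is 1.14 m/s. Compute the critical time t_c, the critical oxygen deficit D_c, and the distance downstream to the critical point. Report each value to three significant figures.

t_c ≈ 1.16 d; D_c ≈ 4.58 mg/L; x_c ≈ 115 km

With k_a/k_d = 6.500 and 1 − D₀(k_a−k_d)/(k_d L₀) = 0.9228,
t_c = ln(6.500 × 0.9228) / (1.82 − 0.280) = ln(5.998) / 1.540 = 1.792/1.540 = 1.163 d.
L(t_c) = L₀ e^(−k_d t_c) = 41.2 × 0.7220 = 29.75 mg/L, and at the critical point k_a D_c = k_d L, so D_c = (0.280/1.82) × 29.75 = 4.576 mg/L.
x_c = v t_c = 1.14 m/s × 1.163 d × 86400 s/d = 114600 m ≈ 115 km.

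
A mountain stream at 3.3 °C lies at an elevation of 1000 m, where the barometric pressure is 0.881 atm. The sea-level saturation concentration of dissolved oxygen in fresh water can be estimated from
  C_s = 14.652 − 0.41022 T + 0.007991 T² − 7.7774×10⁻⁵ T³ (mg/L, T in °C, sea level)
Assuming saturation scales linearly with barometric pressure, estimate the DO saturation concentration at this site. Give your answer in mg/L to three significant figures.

At sea level: C_s = 14.652 − 0.41022×3.3 + 0.007991×3.3² − 7.7774×10⁻⁵×3.3³ = 13.38 mg/L.
Pressure correction: C_s' = 13.38 × 0.881 = 11.79 mg/L.

C_s ≈ 11.8 mg/L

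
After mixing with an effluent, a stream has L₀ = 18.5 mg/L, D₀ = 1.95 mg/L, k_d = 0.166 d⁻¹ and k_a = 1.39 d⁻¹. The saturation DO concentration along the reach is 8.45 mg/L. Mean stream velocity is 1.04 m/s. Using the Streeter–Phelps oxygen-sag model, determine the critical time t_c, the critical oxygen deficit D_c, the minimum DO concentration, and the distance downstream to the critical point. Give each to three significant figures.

With k_a/k_d = 8.373 and 1 − D₀(k_a−k_d)/(k_d L₀) = 0.2228,
t_c = ln(8.373 × 0.2228) / (1.39 − 0.166) = ln(1.866) / 1.224 = 0.6236/1.224 = 0.5094 d.
D_c = (k_d/k_a) L₀ e^(−k_d t_c) = (0.166/1.39) × 18.5 × e^(−0.166×0.5094) = 0.1194 × 18.5 × 0.9189 = 2.030 mg/L.
Minimum DO = C_s − D_c = 8.45 − 2.030 = 6.420 mg/L.
x_c = v t_c = 1.04 m/s × 0.5094 d × 86400 s/d = 45780 m ≈ 45.8 km.

t_c ≈ 0.509 d; D_c ≈ 2.03 mg/L; min DO ≈ 6.42 mg/L; x_c ≈ 45.8 km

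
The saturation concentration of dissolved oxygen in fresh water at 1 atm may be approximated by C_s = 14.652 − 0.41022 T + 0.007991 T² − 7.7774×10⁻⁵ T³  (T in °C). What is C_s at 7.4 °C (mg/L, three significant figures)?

C_s ≈ 12.0 mg/L

C_s = 14.652 − 0.41022×7.4 + 0.007991×7.4² − 7.7774×10⁻⁵×7.4³ = 12.02 mg/L.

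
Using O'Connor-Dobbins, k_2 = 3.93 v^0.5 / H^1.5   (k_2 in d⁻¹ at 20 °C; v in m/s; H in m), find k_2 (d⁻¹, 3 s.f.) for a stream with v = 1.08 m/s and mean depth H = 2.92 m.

k_2 ≈ 0.819 d⁻¹

k_2 = 3.93 × 1.08^0.5 / 2.92^1.5 = 3.93 × 1.039 / 4.990 = 0.8185 d⁻¹.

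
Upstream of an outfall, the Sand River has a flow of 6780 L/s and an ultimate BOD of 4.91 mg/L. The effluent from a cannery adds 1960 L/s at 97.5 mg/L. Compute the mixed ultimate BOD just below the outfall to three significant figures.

25.7 mg/L

Flow-weighted mixing: C = (Q_r C_r + Q_w C_w)/(Q_r + Q_w)
= (6780×4.91 + 1960×97.5)/(6780 + 1960) = 224400/8740 = 25.67 mg/L.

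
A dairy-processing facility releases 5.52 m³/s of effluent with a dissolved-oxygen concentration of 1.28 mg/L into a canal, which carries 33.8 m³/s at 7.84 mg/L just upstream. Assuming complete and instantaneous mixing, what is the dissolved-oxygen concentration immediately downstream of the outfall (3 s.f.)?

6.92 mg/L

Flow-weighted mixing: C = (Q_r C_r + Q_w C_w)/(Q_r + Q_w)
= (33.8×7.84 + 5.52×1.28)/(33.8 + 5.52) = 272.1/39.32 = 6.919 mg/L.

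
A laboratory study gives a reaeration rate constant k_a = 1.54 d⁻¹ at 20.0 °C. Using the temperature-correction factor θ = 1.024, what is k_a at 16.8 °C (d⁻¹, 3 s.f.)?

k_a ≈ 1.43 d⁻¹

k_a(T₂) = k_a(T₁) · θ^(T₂−T₁) = 1.54 × 1.024^(16.8−20.0)
= 1.54 × 1.024^-3.20 = 1.54 × 0.9269 = 1.427 d⁻¹.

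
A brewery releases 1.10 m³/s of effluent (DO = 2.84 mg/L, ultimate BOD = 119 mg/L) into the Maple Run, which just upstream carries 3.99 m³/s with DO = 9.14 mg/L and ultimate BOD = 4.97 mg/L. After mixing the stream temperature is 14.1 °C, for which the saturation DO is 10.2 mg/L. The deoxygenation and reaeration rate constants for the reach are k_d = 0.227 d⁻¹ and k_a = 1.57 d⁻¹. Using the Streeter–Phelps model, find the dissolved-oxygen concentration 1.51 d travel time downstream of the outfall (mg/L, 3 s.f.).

DO ≈ 6.89 mg/L

Mixed DO = (3.99×9.14 + 1.10×2.84)/(3.99+1.10) = 39.59/5.090 = 7.779 mg/L.
Mixed L₀ = (3.99×4.97 + 1.10×119)/(5.090) = 150.7/5.090 = 29.61 mg/L.
Initial deficit D₀ = C_s − DO₀ = 10.2 − 7.779 = 2.421 mg/L.
D(1.51) = [0.227×29.61/(1.57−0.227)](e^(−0.227×1.51) − e^(−1.57×1.51)) + 2.421 e^(−1.57×1.51)
= 5.005 × (0.7098 − 0.09342) + 2.421 × 0.09342 = 3.311 mg/L.
DO = 10.2 − 3.311 = 6.889 mg/L.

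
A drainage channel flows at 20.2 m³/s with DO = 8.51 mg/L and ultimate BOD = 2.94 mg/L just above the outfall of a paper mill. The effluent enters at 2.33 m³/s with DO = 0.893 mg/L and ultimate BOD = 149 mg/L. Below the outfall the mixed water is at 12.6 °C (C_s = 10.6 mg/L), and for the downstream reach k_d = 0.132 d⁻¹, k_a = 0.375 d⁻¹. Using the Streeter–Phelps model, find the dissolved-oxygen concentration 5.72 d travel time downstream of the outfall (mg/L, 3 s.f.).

DO ≈ 6.80 mg/L

Mixed DO = (20.2×8.51 + 2.33×0.893)/(20.2+2.33) = 174.0/22.53 = 7.722 mg/L.
Mixed L₀ = (20.2×2.94 + 2.33×149)/(22.53) = 406.6/22.53 = 18.05 mg/L.
Initial deficit D₀ = C_s − DO₀ = 10.6 − 7.722 = 2.878 mg/L.
D(5.72) = [0.132×18.05/(0.375−0.132)](e^(−0.132×5.72) − e^(−0.375×5.72)) + 2.878 e^(−0.375×5.72)
= 9.802 × (0.4700 − 0.1171) + 2.878 × 0.1171 = 3.796 mg/L.
DO = 10.6 − 3.796 = 6.804 mg/L.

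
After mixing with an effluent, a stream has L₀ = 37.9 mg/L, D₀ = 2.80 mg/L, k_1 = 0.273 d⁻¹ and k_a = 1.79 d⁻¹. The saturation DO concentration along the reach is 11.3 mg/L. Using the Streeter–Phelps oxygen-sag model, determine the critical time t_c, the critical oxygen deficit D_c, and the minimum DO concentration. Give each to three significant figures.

t_c = [1/(k_a−k_1)] ln[(k_a/k_1)(1 − D₀(k_a−k_1)/(k_1 L₀))]
= [1/(1.79−0.273)] ln[(1.79/0.273)(1 − 2.80×1.517/(0.273×37.9))]
= (1/1.517) ln[6.557 × 0.5895] = 0.6592 × ln(3.865) = 0.6592 × 1.352 = 0.8912 d.
L(t_c) = L₀ e^(−k_1 t_c) = 37.9 × 0.7840 = 29.71 mg/L, and at the critical point k_a D_c = k_1 L, so D_c = (0.273/1.79) × 29.71 = 4.532 mg/L.
Minimum DO = C_s − D_c = 11.3 − 4.532 = 6.768 mg/L.

t_c ≈ 0.891 d; D_c ≈ 4.53 mg/L; min DO ≈ 6.77 mg/L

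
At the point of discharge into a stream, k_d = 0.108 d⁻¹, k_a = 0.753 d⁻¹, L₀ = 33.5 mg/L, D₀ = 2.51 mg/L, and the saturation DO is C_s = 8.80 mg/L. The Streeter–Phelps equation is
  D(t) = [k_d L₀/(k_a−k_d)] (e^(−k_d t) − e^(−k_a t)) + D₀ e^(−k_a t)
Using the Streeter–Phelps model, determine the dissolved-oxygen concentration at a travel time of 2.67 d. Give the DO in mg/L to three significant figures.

k_d L₀/(k_a−k_d) = 0.108×33.5/(0.753−0.108) = 3.618/0.6450 = 5.609 mg/L.
e^(−k_d t) = e^(−0.108×2.670) = 0.7495; e^(−k_a t) = e^(−0.753×2.670) = 0.1339.
D = 5.609 × (0.7495 − 0.1339) + 2.51 × 0.1339 = 3.453 + 0.3361 = 3.789 mg/L.
DO = C_s − D = 8.80 − 3.789 = 5.011 mg/L.

DO ≈ 5.01 mg/L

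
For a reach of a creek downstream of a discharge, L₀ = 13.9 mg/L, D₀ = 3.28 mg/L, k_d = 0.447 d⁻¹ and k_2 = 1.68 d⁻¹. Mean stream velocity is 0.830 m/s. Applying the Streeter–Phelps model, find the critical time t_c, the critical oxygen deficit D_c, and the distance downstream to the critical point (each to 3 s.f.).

t_c ≈ 0.220 d; D_c ≈ 3.35 mg/L; x_c ≈ 15.8 km

At the critical point dD/dt = 0, so k_d L₀ e^(−k_d t) = k_2 D. Substituting D(t) from the Streeter–Phelps equation and solving for t gives
t_c = ln[(k_2/k_d)(1 − D₀(k_2−k_d)/(k_d L₀))] / (k_2−k_d).
Here k_2−k_d = 1.233 d⁻¹ and 1 − D₀(k_2−k_d)/(k_d L₀) = 1 − 3.28×1.233/(0.447×13.9) = 0.3491, so
t_c = ln(3.758 × 0.3491) / 1.233 = 0.2716 / 1.233 = 0.2203 d.
L(t_c) = L₀ e^(−k_d t_c) = 13.9 × 0.9062 = 12.60 mg/L, and at the critical point k_2 D_c = k_d L, so D_c = (0.447/1.68) × 12.60 = 3.352 mg/L.
x_c = v t_c = 0.830 m/s × 0.2203 d × 86400 s/d = 15800 m ≈ 15.8 km.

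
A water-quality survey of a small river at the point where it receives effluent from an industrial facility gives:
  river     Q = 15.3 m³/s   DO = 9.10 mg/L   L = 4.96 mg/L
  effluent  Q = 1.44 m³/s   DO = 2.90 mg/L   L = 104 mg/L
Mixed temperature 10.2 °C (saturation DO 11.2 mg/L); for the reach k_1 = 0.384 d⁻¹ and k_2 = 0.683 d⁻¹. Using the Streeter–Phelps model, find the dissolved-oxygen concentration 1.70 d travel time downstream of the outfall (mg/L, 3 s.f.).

Mixed DO = (15.3×9.10 + 1.44×2.90)/(15.3+1.44) = 143.4/16.74 = 8.567 mg/L.
Mixed L₀ = (15.3×4.96 + 1.44×104)/(16.74) = 225.6/16.74 = 13.48 mg/L.
Initial deficit D₀ = C_s − DO₀ = 11.2 − 8.567 = 2.633 mg/L.
D(1.70) = [0.384×13.48/(0.683−0.384)](e^(−0.384×1.70) − e^(−0.683×1.70)) + 2.633 e^(−0.683×1.70)
= 17.31 × (0.5206 − 0.3131) + 2.633 × 0.3131 = 4.416 mg/L.
DO = 11.2 − 4.416 = 6.784 mg/L.

DO ≈ 6.78 mg/L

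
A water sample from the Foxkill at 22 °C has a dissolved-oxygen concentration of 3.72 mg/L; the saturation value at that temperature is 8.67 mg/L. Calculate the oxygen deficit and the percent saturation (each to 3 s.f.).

D = C_s − C = 8.67 − 3.72 = 4.95 mg/L.
% saturation = 3.72/8.67 × 100 = 42.9 %.

D ≈ 4.95 mg/L; 42.9 % saturation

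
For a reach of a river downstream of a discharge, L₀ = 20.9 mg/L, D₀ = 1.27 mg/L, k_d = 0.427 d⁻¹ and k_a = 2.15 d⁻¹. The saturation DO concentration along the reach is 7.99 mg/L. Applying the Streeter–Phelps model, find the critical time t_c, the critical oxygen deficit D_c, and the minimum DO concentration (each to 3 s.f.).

t_c = [1/(k_a−k_d)] ln[(k_a/k_d)(1 − D₀(k_a−k_d)/(k_d L₀))]
= [1/(2.15−0.427)] ln[(2.15/0.427)(1 − 1.27×1.723/(0.427×20.9))]
= (1/1.723) ln[5.035 × 0.7548] = 0.5804 × ln(3.801) = 0.5804 × 1.335 = 0.7749 d.
D_c = (k_d/k_a) L₀ e^(−k_d t_c) = (0.427/2.15) × 20.9 × e^(−0.427×0.7749) = 0.1986 × 20.9 × 0.7183 = 2.982 mg/L.
Minimum DO = C_s − D_c = 7.99 − 2.982 = 5.008 mg/L.

t_c ≈ 0.775 d; D_c ≈ 2.98 mg/L; min DO ≈ 5.01 mg/L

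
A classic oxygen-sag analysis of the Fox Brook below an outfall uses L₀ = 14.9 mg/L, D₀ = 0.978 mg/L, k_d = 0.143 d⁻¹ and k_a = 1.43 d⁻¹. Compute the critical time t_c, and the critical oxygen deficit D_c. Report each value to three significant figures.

t_c = [1/(k_a−k_d)] ln[(k_a/k_d)(1 − D₀(k_a−k_d)/(k_d L₀))]
= [1/(1.43−0.143)] ln[(1.43/0.143)(1 − 0.978×1.287/(0.143×14.9))]
= (1/1.287) ln[10.00 × 0.4093] = 0.7770 × ln(4.093) = 0.7770 × 1.409 = 1.095 d.
L(t_c) = L₀ e^(−k_d t_c) = 14.9 × 0.8551 = 12.74 mg/L, and at the critical point k_a D_c = k_d L, so D_c = (0.143/1.43) × 12.74 = 1.274 mg/L.

t_c ≈ 1.09 d; D_c ≈ 1.27 mg/L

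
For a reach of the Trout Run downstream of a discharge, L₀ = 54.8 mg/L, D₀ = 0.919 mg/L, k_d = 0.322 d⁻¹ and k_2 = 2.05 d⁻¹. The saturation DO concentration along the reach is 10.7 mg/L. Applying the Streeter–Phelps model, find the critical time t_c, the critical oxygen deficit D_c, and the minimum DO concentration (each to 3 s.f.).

With k_2/k_d = 6.366 and 1 − D₀(k_2−k_d)/(k_d L₀) = 0.9100,
t_c = ln(6.366 × 0.9100) / (2.05 − 0.322) = ln(5.794) / 1.728 = 1.757/1.728 = 1.017 d.
D_c = (k_d/k_2) L₀ e^(−k_d t_c) = (0.322/2.05) × 54.8 × e^(−0.322×1.017) = 0.1571 × 54.8 × 0.7208 = 6.205 mg/L.
Minimum DO = C_s − D_c = 10.7 − 6.205 = 4.495 mg/L.

t_c ≈ 1.02 d; D_c ≈ 6.20 mg/L; min DO ≈ 4.50 mg/L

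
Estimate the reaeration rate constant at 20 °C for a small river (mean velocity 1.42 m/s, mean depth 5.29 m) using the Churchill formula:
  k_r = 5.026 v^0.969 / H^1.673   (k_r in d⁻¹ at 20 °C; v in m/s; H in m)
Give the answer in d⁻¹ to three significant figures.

k_r ≈ 0.435 d⁻¹

k_r = 5.026 × 1.42^0.969 / 5.29^1.673 = 5.026 × 1.405 / 16.23 = 0.4350 d⁻¹.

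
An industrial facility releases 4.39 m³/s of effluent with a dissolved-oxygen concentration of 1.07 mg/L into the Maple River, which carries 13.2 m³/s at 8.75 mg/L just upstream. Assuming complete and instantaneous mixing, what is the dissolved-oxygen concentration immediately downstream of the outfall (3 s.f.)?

Flow-weighted mixing: C = (Q_r C_r + Q_w C_w)/(Q_r + Q_w)
= (13.2×8.75 + 4.39×1.07)/(13.2 + 4.39) = 120.2/17.59 = 6.833 mg/L.

6.83 mg/L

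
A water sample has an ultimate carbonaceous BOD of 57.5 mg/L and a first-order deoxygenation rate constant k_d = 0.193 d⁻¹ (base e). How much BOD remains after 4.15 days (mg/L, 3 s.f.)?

L ≈ 25.8 mg/L

L_t = L₀ e^(−k_d t) = 57.5 × e^(−0.193×4.15) = 57.5 × 0.4489 = 25.81 mg/L.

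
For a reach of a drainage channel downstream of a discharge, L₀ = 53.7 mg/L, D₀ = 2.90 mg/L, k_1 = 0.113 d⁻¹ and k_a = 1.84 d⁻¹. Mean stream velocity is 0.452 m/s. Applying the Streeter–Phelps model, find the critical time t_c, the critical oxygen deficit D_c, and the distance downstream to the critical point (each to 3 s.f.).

t_c ≈ 0.605 d; D_c ≈ 3.08 mg/L; x_c ≈ 23.6 km

With k_a/k_1 = 16.28 and 1 − D₀(k_a−k_1)/(k_1 L₀) = 0.1747,
t_c = ln(16.28 × 0.1747) / (1.84 − 0.113) = ln(2.844) / 1.727 = 1.045/1.727 = 0.6052 d.
L(t_c) = L₀ e^(−k_1 t_c) = 53.7 × 0.9339 = 50.15 mg/L, and at the critical point k_a D_c = k_1 L, so D_c = (0.113/1.84) × 50.15 = 3.080 mg/L.
x_c = v t_c = 0.452 m/s × 0.6052 d × 86400 s/d = 23630 m ≈ 23.6 km.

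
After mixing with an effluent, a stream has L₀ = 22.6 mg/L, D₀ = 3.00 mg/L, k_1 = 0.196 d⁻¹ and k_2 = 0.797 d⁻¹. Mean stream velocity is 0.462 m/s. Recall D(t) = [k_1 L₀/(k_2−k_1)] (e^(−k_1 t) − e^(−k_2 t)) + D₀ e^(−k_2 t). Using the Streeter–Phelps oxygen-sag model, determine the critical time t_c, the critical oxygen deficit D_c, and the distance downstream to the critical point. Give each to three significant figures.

t_c ≈ 1.46 d; D_c ≈ 4.17 mg/L; x_c ≈ 58.5 km

With k_2/k_1 = 4.066 and 1 − D₀(k_2−k_1)/(k_1 L₀) = 0.5930,
t_c = ln(4.066 × 0.5930) / (0.797 − 0.196) = ln(2.411) / 0.6010 = 0.8801/0.6010 = 1.464 d.
D_c = (k_1/k_2) L₀ e^(−k_1 t_c) = (0.196/0.797) × 22.6 × e^(−0.196×1.464) = 0.2459 × 22.6 × 0.7505 = 4.171 mg/L.
x_c = v t_c = 0.462 m/s × 1.464 d × 86400 s/d = 58460 m ≈ 58.5 km.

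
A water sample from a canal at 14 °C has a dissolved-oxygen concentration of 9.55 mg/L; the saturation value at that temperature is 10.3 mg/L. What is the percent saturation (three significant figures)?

% saturation = C/C_s × 100 = 9.55/10.3 × 100 = 92.7 %.

92.7 % saturation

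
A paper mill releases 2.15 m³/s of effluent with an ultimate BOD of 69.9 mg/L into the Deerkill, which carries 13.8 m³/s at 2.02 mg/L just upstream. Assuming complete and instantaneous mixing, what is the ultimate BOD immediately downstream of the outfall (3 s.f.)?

11.2 mg/L

Flow-weighted mixing: C = (Q_r C_r + Q_w C_w)/(Q_r + Q_w)
= (13.8×2.02 + 2.15×69.9)/(13.8 + 2.15) = 178.2/15.95 = 11.17 mg/L.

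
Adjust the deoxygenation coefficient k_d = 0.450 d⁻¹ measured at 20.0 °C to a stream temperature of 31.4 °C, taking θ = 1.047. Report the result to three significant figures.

k_d(T₂) = k_d(T₁) · θ^(T₂−T₁) = 0.450 × 1.047^(31.4−20.0)
= 0.450 × 1.047^11.4 = 0.450 × 1.688 = 0.7596 d⁻¹.

k_d ≈ 0.760 d⁻¹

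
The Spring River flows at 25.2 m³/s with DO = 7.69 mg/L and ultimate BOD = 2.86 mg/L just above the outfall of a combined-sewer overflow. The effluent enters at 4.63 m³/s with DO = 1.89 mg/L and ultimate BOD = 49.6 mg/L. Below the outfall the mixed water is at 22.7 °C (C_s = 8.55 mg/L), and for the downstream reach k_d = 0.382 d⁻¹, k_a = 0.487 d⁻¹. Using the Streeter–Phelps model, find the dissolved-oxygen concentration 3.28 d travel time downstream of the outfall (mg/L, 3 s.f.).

DO ≈ 5.13 mg/L

Mixed DO = (25.2×7.69 + 4.63×1.89)/(25.2+4.63) = 202.5/29.83 = 6.790 mg/L.
Mixed L₀ = (25.2×2.86 + 4.63×49.6)/(29.83) = 301.7/29.83 = 10.11 mg/L.
Initial deficit D₀ = C_s − DO₀ = 8.55 − 6.790 = 1.760 mg/L.
D(3.28) = [0.382×10.11/(0.487−0.382)](e^(−0.382×3.28) − e^(−0.487×3.28)) + 1.760 e^(−0.487×3.28)
= 36.80 × (0.2857 − 0.2024) + 1.760 × 0.2024 = 3.419 mg/L.
DO = 8.55 − 3.419 = 5.131 mg/L.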